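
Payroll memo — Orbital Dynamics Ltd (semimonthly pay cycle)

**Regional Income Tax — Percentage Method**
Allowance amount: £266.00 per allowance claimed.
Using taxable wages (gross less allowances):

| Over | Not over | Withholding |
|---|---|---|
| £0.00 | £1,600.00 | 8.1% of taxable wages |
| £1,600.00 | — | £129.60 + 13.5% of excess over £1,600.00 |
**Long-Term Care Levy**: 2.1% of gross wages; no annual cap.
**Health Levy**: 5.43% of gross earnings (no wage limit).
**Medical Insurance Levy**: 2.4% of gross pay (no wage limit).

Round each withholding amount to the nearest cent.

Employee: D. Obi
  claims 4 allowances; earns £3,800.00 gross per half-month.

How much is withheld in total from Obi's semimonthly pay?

Regional Income Tax: taxable = £3,800.00 − 4×£266.00 = £2,736.00
  £129.60 + 13.5% × (£2,736.00 − £1,600.00) = £129.60 + 13.5% × £1,136.00 = £282.96
Long-Term Care Levy: 2.1% × £3,800.00 = £79.80
Health Levy: 5.43% × £3,800.00 = £206.34
Medical Insurance Levy: 2.4% × £3,800.00 = £91.20
Total: £282.96 + £79.80 + £206.34 + £91.20 = £660.30

£660.30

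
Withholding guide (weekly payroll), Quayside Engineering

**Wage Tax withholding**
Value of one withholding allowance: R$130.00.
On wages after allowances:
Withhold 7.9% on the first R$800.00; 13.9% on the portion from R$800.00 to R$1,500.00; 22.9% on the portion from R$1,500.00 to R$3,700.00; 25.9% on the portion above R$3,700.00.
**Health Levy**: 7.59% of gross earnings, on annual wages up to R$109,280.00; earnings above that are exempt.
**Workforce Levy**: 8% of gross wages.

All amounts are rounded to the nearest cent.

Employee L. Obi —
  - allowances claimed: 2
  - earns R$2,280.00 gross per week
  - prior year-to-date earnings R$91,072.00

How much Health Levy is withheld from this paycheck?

R$173.05

Health Levy: 7.59% × R$2,280.00 = R$173.05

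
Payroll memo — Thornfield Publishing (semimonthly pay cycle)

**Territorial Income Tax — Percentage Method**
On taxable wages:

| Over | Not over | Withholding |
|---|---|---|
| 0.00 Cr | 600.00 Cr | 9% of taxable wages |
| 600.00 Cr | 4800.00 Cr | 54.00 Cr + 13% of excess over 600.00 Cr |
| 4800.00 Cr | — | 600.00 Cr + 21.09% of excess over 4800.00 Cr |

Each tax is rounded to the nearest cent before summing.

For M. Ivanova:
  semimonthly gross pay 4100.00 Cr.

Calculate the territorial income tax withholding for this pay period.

509.00 Cr

Territorial Income Tax: taxable = 4100.00 Cr
  54.00 Cr + 13% × (4100.00 Cr − 600.00 Cr) = 54.00 Cr + 13% × 3500.00 Cr = 509.00 Cr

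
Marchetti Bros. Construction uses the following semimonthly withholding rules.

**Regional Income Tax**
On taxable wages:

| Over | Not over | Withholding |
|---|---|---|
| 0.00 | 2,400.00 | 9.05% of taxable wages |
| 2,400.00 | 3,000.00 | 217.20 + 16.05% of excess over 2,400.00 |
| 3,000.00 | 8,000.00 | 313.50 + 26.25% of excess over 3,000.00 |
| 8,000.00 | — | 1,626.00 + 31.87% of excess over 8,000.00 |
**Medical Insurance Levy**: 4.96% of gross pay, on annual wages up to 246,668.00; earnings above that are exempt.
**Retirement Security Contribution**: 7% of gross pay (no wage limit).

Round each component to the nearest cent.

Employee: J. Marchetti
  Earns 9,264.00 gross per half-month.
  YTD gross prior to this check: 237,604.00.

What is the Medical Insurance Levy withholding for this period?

449.57

Medical Insurance Levy: cap 246,668.00 − YTD 237,604.00 = 9,064.00 subject; 4.96% × 9,064.00 = 449.57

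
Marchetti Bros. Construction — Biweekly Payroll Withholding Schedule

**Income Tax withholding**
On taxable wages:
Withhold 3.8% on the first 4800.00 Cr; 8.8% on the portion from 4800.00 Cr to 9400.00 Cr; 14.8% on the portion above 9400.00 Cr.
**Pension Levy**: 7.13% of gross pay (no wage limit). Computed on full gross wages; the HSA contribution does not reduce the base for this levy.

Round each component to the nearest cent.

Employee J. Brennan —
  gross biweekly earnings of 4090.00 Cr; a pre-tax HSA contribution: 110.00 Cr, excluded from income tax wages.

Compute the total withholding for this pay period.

Income Tax: taxable = 4090.00 Cr − 110.00 Cr = 3980.00 Cr
  3.8% × 3980.00 Cr = 151.24 Cr
Pension Levy: 7.13% × 4090.00 Cr = 291.62 Cr
Total: 151.24 Cr + 291.62 Cr = 442.86 Cr

442.86 Cr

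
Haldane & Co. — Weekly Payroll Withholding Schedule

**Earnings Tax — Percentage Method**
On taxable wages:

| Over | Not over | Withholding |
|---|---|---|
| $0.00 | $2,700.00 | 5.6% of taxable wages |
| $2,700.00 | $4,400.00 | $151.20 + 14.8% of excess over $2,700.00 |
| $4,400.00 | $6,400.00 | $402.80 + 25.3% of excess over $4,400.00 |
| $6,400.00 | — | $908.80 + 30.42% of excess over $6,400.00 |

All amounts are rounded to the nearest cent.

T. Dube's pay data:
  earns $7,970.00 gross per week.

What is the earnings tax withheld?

Earnings Tax: taxable = $7,970.00
  $908.80 + 30.42% × ($7,970.00 − $6,400.00) = $908.80 + 30.42% × $1,570.00 = $1,386.39

$1,386.39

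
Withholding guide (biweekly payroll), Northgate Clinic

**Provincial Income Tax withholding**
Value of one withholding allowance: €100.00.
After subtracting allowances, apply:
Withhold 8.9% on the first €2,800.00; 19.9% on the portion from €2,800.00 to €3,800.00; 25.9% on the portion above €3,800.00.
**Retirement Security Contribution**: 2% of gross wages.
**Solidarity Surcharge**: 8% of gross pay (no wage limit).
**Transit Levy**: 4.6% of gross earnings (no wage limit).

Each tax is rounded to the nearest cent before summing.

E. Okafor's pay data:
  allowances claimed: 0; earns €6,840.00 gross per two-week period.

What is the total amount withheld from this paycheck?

Provincial Income Tax: taxable = €6,840.00
  €448.20 + 25.9% × (€6,840.00 − €3,800.00) = €448.20 + 25.9% × €3,040.00 = €1,235.56
Retirement Security Contribution: 2% × €6,840.00 = €136.80
Solidarity Surcharge: 8% × €6,840.00 = €547.20
Transit Levy: 4.6% × €6,840.00 = €314.64
Total: €1,235.56 + €136.80 + €547.20 + €314.64 = €2,234.20

€2,234.20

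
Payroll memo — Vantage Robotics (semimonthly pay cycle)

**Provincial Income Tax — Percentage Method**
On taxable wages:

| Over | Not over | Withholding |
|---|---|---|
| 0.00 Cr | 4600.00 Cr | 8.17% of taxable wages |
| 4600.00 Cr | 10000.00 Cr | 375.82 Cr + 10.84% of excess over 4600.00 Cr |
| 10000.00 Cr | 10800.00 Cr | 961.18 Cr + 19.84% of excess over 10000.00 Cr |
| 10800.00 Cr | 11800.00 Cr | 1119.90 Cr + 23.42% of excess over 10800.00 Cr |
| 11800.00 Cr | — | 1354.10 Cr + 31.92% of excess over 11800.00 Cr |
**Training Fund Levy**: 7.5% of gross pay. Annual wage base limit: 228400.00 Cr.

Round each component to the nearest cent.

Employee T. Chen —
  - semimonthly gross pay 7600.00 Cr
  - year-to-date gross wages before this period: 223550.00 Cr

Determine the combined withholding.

1064.77 Cr

Provincial Income Tax: taxable = 7600.00 Cr
  375.82 Cr + 10.84% × (7600.00 Cr − 4600.00 Cr) = 375.82 Cr + 10.84% × 3000.00 Cr = 701.02 Cr
Training Fund Levy: cap 228400.00 Cr − YTD 223550.00 Cr = 4850.00 Cr subject; 7.5% × 4850.00 Cr = 363.75 Cr
Total: 701.02 Cr + 363.75 Cr = 1064.77 Cr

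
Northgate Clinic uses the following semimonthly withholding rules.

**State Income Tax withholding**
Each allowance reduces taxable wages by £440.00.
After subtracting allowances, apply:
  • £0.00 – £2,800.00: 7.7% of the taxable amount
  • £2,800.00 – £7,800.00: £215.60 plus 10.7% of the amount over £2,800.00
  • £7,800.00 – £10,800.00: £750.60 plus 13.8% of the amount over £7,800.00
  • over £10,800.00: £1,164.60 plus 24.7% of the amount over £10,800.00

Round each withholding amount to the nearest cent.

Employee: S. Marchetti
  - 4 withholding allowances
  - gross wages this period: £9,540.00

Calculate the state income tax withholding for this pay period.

State Income Tax: taxable = £9,540.00 − 4×£440.00 = £7,780.00
  £215.60 + 10.7% × (£7,780.00 − £2,800.00) = £215.60 + 10.7% × £4,980.00 = £748.46

£748.46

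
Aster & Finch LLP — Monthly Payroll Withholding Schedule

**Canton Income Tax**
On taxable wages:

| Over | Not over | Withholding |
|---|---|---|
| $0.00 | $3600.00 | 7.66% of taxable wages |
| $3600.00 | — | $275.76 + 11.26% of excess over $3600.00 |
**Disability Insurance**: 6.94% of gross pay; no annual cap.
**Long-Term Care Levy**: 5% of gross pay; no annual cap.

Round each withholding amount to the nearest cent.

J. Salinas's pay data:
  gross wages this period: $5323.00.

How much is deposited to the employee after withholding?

$4217.66

Canton Income Tax: taxable = $5323.00
  $275.76 + 11.26% × ($5323.00 − $3600.00) = $275.76 + 11.26% × $1723.00 = $469.77
Disability Insurance: 6.94% × $5323.00 = $369.42
Long-Term Care Levy: 5% × $5323.00 = $266.15
Total withheld: $469.77 + $369.42 + $266.15 = $1105.34
Net pay: $5323.00 − $1105.34 = $4217.66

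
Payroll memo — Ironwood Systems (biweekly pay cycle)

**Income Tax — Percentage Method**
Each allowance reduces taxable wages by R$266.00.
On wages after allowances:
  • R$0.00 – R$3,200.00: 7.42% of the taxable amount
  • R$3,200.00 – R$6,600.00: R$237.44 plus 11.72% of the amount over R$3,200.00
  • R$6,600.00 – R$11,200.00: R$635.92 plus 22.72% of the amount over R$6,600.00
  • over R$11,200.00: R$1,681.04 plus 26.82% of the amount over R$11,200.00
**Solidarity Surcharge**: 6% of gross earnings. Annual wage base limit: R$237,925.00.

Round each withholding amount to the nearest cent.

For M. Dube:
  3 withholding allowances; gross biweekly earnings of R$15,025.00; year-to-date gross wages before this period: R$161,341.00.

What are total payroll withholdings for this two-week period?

Income Tax: taxable = R$15,025.00 − 3×R$266.00 = R$14,227.00
  R$1,681.04 + 26.82% × (R$14,227.00 − R$11,200.00) = R$1,681.04 + 26.82% × R$3,027.00 = R$2,492.88
Solidarity Surcharge: 6% × R$15,025.00 = R$901.50
Total: R$2,492.88 + R$901.50 = R$3,394.38

R$3,394.38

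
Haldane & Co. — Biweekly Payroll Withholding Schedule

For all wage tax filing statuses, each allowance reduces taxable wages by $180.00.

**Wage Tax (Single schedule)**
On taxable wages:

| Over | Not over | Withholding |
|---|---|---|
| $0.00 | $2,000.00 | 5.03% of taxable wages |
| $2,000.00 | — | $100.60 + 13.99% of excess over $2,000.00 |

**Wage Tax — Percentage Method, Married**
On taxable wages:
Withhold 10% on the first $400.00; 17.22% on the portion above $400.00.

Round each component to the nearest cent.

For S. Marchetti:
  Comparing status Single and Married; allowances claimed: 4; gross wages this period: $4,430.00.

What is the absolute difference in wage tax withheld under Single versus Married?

$270.15

Wage Tax (Single): taxable = $4,430.00 − 4×$180.00 = $3,710.00
  $100.60 + 13.99% × ($3,710.00 − $2,000.00) = $100.60 + 13.99% × $1,710.00 = $339.83
Wage Tax (Married): taxable = $4,430.00 − 4×$180.00 = $3,710.00
  $40.00 + 17.22% × ($3,710.00 − $400.00) = $40.00 + 17.22% × $3,310.00 = $609.98
Difference: |$339.83 − $609.98| = $270.15 (higher under Married)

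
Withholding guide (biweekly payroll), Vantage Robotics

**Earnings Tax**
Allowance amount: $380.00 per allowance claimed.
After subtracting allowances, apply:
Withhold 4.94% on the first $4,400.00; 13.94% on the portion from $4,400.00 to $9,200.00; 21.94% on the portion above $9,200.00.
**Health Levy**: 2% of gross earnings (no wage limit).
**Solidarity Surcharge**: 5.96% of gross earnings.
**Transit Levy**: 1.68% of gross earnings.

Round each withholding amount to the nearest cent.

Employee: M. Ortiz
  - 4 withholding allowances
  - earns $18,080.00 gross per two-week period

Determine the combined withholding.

Earnings Tax: taxable = $18,080.00 − 4×$380.00 = $16,560.00
  $886.48 + 21.94% × ($16,560.00 − $9,200.00) = $886.48 + 21.94% × $7,360.00 = $2,501.26
Health Levy: 2% × $18,080.00 = $361.60
Solidarity Surcharge: 5.96% × $18,080.00 = $1,077.57
Transit Levy: 1.68% × $18,080.00 = $303.74
Total: $2,501.26 + $361.60 + $1,077.57 + $303.74 = $4,244.17

$4,244.17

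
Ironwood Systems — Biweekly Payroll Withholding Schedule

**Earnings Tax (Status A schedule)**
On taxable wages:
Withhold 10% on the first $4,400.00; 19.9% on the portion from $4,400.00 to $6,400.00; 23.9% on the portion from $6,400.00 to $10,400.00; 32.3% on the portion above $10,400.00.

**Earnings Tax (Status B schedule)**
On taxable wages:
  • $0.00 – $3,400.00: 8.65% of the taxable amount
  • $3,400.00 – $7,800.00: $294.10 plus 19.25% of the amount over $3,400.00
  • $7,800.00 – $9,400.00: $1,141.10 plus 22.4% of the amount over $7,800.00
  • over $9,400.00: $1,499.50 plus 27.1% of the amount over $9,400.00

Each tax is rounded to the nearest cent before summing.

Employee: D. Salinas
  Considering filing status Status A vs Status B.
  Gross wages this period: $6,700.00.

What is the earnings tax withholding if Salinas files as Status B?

Earnings Tax (Status B): taxable = $6,700.00
  $294.10 + 19.25% × ($6,700.00 − $3,400.00) = $294.10 + 19.25% × $3,300.00 = $929.35

$929.35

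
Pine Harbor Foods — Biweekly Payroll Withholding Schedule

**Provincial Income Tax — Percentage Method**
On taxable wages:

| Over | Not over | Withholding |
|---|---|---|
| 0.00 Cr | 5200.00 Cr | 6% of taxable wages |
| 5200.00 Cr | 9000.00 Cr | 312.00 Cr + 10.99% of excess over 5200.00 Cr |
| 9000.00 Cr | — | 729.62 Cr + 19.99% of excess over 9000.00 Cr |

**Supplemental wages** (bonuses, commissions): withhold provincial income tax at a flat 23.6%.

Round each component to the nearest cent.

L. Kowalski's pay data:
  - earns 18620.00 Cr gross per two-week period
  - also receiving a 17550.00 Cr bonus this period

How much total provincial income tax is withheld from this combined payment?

6794.46 Cr

Provincial Income Tax: taxable = 18620.00 Cr
  729.62 Cr + 19.99% × (18620.00 Cr − 9000.00 Cr) = 729.62 Cr + 19.99% × 9620.00 Cr = 2652.66 Cr
Supplemental (23.6% flat on bonus): 23.6% × 17550.00 Cr = 4141.80 Cr
Total provincial income tax: 2652.66 Cr + 4141.80 Cr = 6794.46 Cr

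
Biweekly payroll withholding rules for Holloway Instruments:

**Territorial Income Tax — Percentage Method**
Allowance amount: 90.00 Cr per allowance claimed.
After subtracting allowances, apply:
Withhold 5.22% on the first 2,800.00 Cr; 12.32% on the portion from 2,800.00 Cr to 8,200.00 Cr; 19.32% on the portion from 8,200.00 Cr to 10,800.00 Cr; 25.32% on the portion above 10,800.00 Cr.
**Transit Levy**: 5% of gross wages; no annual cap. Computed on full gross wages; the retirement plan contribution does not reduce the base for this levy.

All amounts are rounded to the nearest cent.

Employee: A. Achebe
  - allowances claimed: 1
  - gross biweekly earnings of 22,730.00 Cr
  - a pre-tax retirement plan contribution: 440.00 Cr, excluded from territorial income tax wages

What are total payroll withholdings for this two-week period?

Territorial Income Tax: taxable = 22,730.00 Cr − 440.00 Cr − 1×90.00 Cr = 22,200.00 Cr
  1,313.76 Cr + 25.32% × (22,200.00 Cr − 10,800.00 Cr) = 1,313.76 Cr + 25.32% × 11,400.00 Cr = 4,200.24 Cr
Transit Levy: 5% × 22,730.00 Cr = 1,136.50 Cr
Total: 4,200.24 Cr + 1,136.50 Cr = 5,336.74 Cr

5,336.74 Cr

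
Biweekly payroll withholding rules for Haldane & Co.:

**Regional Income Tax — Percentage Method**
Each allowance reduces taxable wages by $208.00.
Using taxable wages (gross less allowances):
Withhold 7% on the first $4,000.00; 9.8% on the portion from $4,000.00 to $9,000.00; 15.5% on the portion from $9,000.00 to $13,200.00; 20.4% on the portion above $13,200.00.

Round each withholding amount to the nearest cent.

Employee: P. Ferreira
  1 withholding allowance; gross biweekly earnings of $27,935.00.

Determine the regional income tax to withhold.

$4,384.51

Regional Income Tax: taxable = $27,935.00 − 1×$208.00 = $27,727.00
  $1,421.00 + 20.4% × ($27,727.00 − $13,200.00) = $1,421.00 + 20.4% × $14,527.00 = $4,384.51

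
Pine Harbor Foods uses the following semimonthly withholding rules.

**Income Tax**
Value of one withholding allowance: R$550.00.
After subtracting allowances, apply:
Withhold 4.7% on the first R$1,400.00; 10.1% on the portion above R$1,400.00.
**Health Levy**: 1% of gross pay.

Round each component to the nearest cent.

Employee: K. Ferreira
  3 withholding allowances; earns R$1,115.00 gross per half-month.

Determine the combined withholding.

Income Tax: taxable = R$1,115.00 − 3×R$550.00 = R$-535.00
  Taxable ≤ 0 → R$0.00
Health Levy: 1% × R$1,115.00 = R$11.15
Total: R$0.00 + R$11.15 = R$11.15

R$11.15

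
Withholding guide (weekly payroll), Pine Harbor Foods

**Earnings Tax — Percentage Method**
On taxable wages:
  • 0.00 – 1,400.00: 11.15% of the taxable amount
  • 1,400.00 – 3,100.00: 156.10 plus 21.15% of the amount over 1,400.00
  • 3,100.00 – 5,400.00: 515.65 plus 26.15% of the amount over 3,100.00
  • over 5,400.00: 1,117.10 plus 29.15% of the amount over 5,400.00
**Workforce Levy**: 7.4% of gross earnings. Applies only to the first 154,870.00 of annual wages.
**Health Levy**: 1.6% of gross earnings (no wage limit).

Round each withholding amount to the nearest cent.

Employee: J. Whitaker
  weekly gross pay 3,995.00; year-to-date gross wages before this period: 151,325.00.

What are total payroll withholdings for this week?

Earnings Tax: taxable = 3,995.00
  515.65 + 26.15% × (3,995.00 − 3,100.00) = 515.65 + 26.15% × 895.00 = 749.69
Workforce Levy: cap 154,870.00 − YTD 151,325.00 = 3,545.00 subject; 7.4% × 3,545.00 = 262.33
Health Levy: 1.6% × 3,995.00 = 63.92
Total: 749.69 + 262.33 + 63.92 = 1,075.94

1,075.94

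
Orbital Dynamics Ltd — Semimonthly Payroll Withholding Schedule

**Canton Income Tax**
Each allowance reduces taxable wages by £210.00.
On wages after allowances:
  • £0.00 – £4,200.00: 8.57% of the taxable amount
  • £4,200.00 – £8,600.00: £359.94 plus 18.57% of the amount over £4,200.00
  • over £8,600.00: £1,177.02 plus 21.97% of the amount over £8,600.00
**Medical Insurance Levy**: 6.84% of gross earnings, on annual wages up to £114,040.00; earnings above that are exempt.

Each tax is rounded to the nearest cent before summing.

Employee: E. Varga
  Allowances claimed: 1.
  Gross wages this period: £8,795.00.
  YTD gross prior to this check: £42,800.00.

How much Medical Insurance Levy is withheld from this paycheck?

Medical Insurance Levy: 6.84% × £8,795.00 = £601.58

£601.58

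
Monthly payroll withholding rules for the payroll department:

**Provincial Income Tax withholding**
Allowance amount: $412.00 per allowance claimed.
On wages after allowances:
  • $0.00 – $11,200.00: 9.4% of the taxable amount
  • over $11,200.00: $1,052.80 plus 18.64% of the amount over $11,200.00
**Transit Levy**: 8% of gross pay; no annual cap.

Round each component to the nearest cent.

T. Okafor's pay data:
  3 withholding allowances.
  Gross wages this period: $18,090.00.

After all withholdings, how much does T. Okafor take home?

$14,536.09

Provincial Income Tax: taxable = $18,090.00 − 3×$412.00 = $16,854.00
  $1,052.80 + 18.64% × ($16,854.00 − $11,200.00) = $1,052.80 + 18.64% × $5,654.00 = $2,106.71
Transit Levy: 8% × $18,090.00 = $1,447.20
Total withheld: $2,106.71 + $1,447.20 = $3,553.91
Net pay: $18,090.00 − $3,553.91 = $14,536.09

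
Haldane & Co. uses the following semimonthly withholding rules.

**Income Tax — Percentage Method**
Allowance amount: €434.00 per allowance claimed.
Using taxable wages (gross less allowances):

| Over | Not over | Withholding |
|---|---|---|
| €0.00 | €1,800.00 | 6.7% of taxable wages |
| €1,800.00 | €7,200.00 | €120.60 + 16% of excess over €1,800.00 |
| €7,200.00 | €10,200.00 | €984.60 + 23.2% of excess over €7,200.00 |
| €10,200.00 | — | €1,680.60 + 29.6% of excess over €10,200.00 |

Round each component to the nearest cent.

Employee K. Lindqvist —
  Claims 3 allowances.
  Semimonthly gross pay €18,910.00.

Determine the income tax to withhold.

€3,873.37

Income Tax: taxable = €18,910.00 − 3×€434.00 = €17,608.00
  €1,680.60 + 29.6% × (€17,608.00 − €10,200.00) = €1,680.60 + 29.6% × €7,408.00 = €3,873.37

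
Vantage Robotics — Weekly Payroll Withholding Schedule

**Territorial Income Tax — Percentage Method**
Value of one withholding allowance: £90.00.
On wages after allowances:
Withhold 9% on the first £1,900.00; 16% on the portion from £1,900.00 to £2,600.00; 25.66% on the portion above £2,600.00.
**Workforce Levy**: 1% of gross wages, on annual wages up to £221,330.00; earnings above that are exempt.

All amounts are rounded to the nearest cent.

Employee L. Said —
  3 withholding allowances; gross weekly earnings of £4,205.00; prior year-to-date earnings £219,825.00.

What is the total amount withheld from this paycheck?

£640.61

Territorial Income Tax: taxable = £4,205.00 − 3×£90.00 = £3,935.00
  £283.00 + 25.66% × (£3,935.00 − £2,600.00) = £283.00 + 25.66% × £1,335.00 = £625.56
Workforce Levy: cap £221,330.00 − YTD £219,825.00 = £1,505.00 subject; 1% × £1,505.00 = £15.05
Total: £625.56 + £15.05 = £640.61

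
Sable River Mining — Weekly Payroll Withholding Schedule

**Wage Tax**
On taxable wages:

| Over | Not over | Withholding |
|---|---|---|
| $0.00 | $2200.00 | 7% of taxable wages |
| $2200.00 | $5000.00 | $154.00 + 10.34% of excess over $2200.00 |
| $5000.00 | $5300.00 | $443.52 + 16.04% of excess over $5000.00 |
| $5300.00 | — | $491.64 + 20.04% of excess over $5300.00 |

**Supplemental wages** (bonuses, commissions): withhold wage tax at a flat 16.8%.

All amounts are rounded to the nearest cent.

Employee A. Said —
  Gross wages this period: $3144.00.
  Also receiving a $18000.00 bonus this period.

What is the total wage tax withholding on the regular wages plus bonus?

$3275.61

Wage Tax: taxable = $3144.00
  $154.00 + 10.34% × ($3144.00 − $2200.00) = $154.00 + 10.34% × $944.00 = $251.61
Supplemental (16.8% flat on bonus): 16.8% × $18000.00 = $3024.00
Total wage tax: $251.61 + $3024.00 = $3275.61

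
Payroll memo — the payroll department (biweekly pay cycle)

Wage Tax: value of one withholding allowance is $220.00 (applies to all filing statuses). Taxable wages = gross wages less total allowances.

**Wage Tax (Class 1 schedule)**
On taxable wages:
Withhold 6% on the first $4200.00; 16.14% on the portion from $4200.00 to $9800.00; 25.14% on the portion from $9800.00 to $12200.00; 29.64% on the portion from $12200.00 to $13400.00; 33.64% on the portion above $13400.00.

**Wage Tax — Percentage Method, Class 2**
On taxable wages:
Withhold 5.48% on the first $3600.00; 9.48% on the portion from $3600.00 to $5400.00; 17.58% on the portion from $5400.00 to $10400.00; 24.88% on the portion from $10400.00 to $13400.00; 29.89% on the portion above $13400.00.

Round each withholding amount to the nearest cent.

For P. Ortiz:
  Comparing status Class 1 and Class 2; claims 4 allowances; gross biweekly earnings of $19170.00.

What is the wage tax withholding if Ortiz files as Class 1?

Wage Tax (Class 1): taxable = $19170.00 − 4×$220.00 = $18290.00
  $2114.88 + 33.64% × ($18290.00 − $13400.00) = $2114.88 + 33.64% × $4890.00 = $3759.88

$3759.88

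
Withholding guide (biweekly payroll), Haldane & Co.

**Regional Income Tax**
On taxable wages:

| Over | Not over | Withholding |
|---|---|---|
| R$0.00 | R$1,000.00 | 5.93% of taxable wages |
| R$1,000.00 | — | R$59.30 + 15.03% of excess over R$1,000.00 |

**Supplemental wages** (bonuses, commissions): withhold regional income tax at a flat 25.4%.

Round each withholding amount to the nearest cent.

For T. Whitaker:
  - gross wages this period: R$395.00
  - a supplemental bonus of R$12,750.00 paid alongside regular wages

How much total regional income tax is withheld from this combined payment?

Regional Income Tax: taxable = R$395.00
  5.93% × R$395.00 = R$23.42
Supplemental (25.4% flat on bonus): 25.4% × R$12,750.00 = R$3,238.50
Total regional income tax: R$23.42 + R$3,238.50 = R$3,261.92

R$3,261.92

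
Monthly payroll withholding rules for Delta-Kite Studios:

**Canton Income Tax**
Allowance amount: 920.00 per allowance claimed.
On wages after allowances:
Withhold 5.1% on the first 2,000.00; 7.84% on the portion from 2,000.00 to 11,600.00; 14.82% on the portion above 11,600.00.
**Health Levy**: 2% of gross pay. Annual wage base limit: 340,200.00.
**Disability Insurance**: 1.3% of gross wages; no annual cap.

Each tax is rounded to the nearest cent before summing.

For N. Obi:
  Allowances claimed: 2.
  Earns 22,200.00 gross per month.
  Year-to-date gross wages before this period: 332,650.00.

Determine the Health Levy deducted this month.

151.00

Health Levy: cap 340,200.00 − YTD 332,650.00 = 7,550.00 subject; 2% × 7,550.00 = 151.00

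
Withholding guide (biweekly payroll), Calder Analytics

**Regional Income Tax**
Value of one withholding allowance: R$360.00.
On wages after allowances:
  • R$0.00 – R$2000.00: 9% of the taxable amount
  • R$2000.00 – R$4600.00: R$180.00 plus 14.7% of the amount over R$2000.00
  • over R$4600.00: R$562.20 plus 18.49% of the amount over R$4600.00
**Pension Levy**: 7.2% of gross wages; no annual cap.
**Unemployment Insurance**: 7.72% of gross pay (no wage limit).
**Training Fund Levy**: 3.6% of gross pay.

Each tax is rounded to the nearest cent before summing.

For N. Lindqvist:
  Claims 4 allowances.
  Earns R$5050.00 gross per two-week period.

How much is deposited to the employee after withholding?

R$3698.07

Regional Income Tax: taxable = R$5050.00 − 4×R$360.00 = R$3610.00
  R$180.00 + 14.7% × (R$3610.00 − R$2000.00) = R$180.00 + 14.7% × R$1610.00 = R$416.67
Pension Levy: 7.2% × R$5050.00 = R$363.60
Unemployment Insurance: 7.72% × R$5050.00 = R$389.86
Training Fund Levy: 3.6% × R$5050.00 = R$181.80
Total withheld: R$416.67 + R$363.60 + R$389.86 + R$181.80 = R$1351.93
Net pay: R$5050.00 − R$1351.93 = R$3698.07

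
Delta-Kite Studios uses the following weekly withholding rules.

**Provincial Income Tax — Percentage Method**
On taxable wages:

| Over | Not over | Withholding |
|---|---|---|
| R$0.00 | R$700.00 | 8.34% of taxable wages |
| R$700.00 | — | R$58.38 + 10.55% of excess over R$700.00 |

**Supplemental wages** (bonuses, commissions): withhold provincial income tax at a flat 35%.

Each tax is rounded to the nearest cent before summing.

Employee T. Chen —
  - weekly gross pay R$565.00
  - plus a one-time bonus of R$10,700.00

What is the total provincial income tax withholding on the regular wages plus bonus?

R$3,792.12

Provincial Income Tax: taxable = R$565.00
  8.34% × R$565.00 = R$47.12
Supplemental (35% flat on bonus): 35% × R$10,700.00 = R$3,745.00
Total provincial income tax: R$47.12 + R$3,745.00 = R$3,792.12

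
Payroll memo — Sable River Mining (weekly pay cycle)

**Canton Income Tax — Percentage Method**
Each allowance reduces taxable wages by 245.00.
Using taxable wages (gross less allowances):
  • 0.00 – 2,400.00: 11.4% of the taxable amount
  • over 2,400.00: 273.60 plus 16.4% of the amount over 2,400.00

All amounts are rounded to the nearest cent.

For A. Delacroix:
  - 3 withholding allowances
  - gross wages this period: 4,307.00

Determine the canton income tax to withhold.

465.81

Canton Income Tax: taxable = 4,307.00 − 3×245.00 = 3,572.00
  273.60 + 16.4% × (3,572.00 − 2,400.00) = 273.60 + 16.4% × 1,172.00 = 465.81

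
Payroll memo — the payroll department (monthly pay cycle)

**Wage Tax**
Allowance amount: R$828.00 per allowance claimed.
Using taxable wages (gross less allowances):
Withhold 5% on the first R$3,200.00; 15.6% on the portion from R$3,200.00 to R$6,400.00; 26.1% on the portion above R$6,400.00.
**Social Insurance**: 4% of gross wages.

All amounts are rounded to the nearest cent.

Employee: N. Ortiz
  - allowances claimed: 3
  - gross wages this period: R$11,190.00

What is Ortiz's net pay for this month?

Wage Tax: taxable = R$11,190.00 − 3×R$828.00 = R$8,706.00
  R$659.20 + 26.1% × (R$8,706.00 − R$6,400.00) = R$659.20 + 26.1% × R$2,306.00 = R$1,261.07
Social Insurance: 4% × R$11,190.00 = R$447.60
Total withheld: R$1,261.07 + R$447.60 = R$1,708.67
Net pay: R$11,190.00 − R$1,708.67 = R$9,481.33

R$9,481.33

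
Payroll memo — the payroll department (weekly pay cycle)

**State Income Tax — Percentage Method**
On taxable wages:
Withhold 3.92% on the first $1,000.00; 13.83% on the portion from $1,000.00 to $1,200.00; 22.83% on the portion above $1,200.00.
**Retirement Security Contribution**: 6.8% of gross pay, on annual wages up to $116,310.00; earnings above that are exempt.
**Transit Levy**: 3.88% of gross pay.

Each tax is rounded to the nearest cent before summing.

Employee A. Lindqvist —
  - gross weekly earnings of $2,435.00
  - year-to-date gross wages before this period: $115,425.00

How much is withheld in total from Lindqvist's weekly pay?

$503.47

State Income Tax: taxable = $2,435.00
  $66.86 + 22.83% × ($2,435.00 − $1,200.00) = $66.86 + 22.83% × $1,235.00 = $348.81
Retirement Security Contribution: cap $116,310.00 − YTD $115,425.00 = $885.00 subject; 6.8% × $885.00 = $60.18
Transit Levy: 3.88% × $2,435.00 = $94.48
Total: $348.81 + $60.18 + $94.48 = $503.47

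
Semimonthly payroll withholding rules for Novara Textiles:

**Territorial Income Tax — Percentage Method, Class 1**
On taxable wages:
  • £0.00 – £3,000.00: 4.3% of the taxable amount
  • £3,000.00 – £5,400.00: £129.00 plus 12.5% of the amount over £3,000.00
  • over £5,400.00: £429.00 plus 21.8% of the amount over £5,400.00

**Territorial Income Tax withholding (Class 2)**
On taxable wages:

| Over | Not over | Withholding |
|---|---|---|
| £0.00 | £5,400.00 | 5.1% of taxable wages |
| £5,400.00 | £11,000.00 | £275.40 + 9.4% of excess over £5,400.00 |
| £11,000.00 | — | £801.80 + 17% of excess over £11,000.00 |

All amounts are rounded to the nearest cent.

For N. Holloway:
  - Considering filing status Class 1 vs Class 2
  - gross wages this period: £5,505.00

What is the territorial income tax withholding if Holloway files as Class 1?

£451.89

Territorial Income Tax (Class 1): taxable = £5,505.00
  £429.00 + 21.8% × (£5,505.00 − £5,400.00) = £429.00 + 21.8% × £105.00 = £451.89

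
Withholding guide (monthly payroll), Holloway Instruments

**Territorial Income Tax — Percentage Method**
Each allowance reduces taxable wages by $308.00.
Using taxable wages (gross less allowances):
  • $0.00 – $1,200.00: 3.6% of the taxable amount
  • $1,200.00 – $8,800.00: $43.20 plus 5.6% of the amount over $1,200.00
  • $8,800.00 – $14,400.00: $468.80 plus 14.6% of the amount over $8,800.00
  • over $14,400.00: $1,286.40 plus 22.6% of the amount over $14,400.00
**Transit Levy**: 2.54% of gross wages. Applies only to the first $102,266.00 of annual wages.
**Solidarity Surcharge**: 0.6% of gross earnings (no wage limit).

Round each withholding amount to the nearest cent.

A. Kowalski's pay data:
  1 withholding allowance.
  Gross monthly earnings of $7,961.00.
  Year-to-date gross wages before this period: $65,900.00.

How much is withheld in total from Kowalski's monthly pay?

Territorial Income Tax: taxable = $7,961.00 − 1×$308.00 = $7,653.00
  $43.20 + 5.6% × ($7,653.00 − $1,200.00) = $43.20 + 5.6% × $6,453.00 = $404.57
Transit Levy: 2.54% × $7,961.00 = $202.21
Solidarity Surcharge: 0.6% × $7,961.00 = $47.77
Total: $404.57 + $202.21 + $47.77 = $654.55

$654.55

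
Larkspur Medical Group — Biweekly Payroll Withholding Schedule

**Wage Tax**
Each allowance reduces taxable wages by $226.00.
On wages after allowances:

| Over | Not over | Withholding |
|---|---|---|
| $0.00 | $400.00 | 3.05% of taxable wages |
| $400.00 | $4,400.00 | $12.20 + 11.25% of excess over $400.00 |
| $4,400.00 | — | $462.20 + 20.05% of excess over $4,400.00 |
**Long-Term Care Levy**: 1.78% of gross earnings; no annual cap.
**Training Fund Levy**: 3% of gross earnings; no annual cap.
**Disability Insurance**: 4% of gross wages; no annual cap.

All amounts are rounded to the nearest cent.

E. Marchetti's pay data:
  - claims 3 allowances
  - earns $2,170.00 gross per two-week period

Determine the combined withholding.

$325.58

Wage Tax: taxable = $2,170.00 − 3×$226.00 = $1,492.00
  $12.20 + 11.25% × ($1,492.00 − $400.00) = $12.20 + 11.25% × $1,092.00 = $135.05
Long-Term Care Levy: 1.78% × $2,170.00 = $38.63
Training Fund Levy: 3% × $2,170.00 = $65.10
Disability Insurance: 4% × $2,170.00 = $86.80
Total: $135.05 + $38.63 + $65.10 + $86.80 = $325.58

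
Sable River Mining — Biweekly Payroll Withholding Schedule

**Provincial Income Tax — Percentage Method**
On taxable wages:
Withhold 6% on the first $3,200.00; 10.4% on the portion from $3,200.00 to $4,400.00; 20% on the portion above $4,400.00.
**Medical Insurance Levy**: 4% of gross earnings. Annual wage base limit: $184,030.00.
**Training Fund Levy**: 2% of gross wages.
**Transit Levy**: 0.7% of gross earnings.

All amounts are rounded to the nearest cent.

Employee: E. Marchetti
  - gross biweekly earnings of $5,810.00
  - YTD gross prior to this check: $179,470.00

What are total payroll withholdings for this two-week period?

Provincial Income Tax: taxable = $5,810.00
  $316.80 + 20% × ($5,810.00 − $4,400.00) = $316.80 + 20% × $1,410.00 = $598.80
Medical Insurance Levy: cap $184,030.00 − YTD $179,470.00 = $4,560.00 subject; 4% × $4,560.00 = $182.40
Training Fund Levy: 2% × $5,810.00 = $116.20
Transit Levy: 0.7% × $5,810.00 = $40.67
Total: $598.80 + $182.40 + $116.20 + $40.67 = $938.07

$938.07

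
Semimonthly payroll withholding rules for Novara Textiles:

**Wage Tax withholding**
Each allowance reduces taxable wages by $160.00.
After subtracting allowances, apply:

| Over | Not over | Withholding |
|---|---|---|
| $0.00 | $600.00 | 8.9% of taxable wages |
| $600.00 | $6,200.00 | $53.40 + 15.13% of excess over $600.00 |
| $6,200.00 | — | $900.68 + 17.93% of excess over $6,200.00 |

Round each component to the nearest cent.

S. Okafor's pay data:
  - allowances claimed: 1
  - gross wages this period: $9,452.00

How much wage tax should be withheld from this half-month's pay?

Wage Tax: taxable = $9,452.00 − 1×$160.00 = $9,292.00
  $900.68 + 17.93% × ($9,292.00 − $6,200.00) = $900.68 + 17.93% × $3,092.00 = $1,455.08

$1,455.08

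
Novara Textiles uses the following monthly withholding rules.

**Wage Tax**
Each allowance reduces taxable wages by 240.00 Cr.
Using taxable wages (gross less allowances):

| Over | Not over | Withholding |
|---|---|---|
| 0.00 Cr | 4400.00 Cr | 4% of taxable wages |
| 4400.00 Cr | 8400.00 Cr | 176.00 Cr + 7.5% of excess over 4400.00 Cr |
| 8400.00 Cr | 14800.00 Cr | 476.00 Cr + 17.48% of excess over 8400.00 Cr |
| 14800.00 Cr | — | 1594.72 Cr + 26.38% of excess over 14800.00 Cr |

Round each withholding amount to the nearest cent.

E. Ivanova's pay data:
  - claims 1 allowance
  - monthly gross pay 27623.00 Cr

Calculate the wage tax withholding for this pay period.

4914.12 Cr

Wage Tax: taxable = 27623.00 Cr − 1×240.00 Cr = 27383.00 Cr
  1594.72 Cr + 26.38% × (27383.00 Cr − 14800.00 Cr) = 1594.72 Cr + 26.38% × 12583.00 Cr = 4914.12 Cr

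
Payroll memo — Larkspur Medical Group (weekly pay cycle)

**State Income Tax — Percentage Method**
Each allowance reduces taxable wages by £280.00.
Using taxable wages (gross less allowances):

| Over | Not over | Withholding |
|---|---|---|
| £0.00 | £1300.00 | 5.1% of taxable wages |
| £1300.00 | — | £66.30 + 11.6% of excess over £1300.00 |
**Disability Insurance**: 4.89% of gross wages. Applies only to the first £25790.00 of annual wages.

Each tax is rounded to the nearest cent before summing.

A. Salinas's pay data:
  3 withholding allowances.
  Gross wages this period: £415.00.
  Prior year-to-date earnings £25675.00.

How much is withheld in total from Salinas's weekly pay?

State Income Tax: taxable = £415.00 − 3×£280.00 = £-425.00
  Taxable ≤ 0 → £0.00
Disability Insurance: cap £25790.00 − YTD £25675.00 = £115.00 subject; 4.89% × £115.00 = £5.62
Total: £0.00 + £5.62 = £5.62

£5.62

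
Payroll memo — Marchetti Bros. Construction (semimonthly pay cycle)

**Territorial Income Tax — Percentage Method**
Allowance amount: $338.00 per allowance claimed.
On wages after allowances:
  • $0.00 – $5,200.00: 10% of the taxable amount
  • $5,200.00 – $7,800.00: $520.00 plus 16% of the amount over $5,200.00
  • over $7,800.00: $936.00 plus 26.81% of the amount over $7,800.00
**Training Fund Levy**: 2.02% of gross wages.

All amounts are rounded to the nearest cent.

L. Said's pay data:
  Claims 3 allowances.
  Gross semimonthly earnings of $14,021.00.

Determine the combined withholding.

Territorial Income Tax: taxable = $14,021.00 − 3×$338.00 = $13,007.00
  $936.00 + 26.81% × ($13,007.00 − $7,800.00) = $936.00 + 26.81% × $5,207.00 = $2,332.00
Training Fund Levy: 2.02% × $14,021.00 = $283.22
Total: $2,332.00 + $283.22 = $2,615.22

$2,615.22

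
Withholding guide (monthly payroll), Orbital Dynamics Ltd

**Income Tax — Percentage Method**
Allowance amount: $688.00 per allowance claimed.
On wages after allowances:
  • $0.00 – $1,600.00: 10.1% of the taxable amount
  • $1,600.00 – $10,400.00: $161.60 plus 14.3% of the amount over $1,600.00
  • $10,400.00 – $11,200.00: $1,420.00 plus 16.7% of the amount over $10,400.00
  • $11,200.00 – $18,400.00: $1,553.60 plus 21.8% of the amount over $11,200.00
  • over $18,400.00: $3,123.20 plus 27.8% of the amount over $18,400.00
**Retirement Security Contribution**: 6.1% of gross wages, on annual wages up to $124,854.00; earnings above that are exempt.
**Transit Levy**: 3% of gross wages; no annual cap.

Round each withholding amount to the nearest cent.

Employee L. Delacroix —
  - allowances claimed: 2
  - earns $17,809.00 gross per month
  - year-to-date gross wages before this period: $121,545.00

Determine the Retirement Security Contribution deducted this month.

$201.85

Retirement Security Contribution: cap $124,854.00 − YTD $121,545.00 = $3,309.00 subject; 6.1% × $3,309.00 = $201.85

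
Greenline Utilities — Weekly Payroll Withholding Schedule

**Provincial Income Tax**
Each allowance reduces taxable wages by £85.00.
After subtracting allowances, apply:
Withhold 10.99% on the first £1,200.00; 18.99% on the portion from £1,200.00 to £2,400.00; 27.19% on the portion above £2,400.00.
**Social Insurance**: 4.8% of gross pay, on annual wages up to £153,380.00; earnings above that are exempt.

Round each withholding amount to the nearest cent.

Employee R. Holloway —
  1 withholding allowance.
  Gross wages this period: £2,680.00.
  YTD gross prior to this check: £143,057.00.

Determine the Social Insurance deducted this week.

Social Insurance: 4.8% × £2,680.00 = £128.64

£128.64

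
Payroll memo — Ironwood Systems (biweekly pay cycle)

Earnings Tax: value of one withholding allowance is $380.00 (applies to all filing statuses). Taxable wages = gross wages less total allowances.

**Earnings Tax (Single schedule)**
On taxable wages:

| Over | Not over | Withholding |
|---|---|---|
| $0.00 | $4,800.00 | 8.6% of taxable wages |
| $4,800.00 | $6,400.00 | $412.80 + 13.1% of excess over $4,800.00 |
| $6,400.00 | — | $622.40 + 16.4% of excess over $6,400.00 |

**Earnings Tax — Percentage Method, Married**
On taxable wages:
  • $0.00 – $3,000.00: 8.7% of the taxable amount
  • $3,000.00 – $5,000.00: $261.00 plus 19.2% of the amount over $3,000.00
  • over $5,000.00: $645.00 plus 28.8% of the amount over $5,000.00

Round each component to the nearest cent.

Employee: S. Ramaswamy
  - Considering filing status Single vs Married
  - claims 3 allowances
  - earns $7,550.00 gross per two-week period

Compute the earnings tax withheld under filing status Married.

Earnings Tax (Married): taxable = $7,550.00 − 3×$380.00 = $6,410.00
  $645.00 + 28.8% × ($6,410.00 − $5,000.00) = $645.00 + 28.8% × $1,410.00 = $1,051.08

$1,051.08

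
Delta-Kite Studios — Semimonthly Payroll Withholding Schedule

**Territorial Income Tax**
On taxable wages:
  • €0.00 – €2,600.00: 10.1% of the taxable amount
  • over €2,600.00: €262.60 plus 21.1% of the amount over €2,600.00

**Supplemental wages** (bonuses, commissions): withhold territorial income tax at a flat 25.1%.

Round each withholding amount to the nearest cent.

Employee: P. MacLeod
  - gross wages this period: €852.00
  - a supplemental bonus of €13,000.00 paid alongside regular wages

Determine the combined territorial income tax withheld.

€3,349.05

Territorial Income Tax: taxable = €852.00
  10.1% × €852.00 = €86.05
Supplemental (25.1% flat on bonus): 25.1% × €13,000.00 = €3,263.00
Total territorial income tax: €86.05 + €3,263.00 = €3,349.05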